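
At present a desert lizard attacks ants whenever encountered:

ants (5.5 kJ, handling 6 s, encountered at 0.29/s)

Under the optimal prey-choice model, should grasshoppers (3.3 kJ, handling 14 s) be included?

No

Intake rate on the current diet: R = (0.29×5.5) / (1 + 0.29×6) = 1.595/2.74 = 0.5821 kJ/s.
grasshoppers: E/h = 3.3/14 = 0.2357 kJ/s.
0.2357 < 0.5821, so adding grasshoppers would lower the average — exclude it.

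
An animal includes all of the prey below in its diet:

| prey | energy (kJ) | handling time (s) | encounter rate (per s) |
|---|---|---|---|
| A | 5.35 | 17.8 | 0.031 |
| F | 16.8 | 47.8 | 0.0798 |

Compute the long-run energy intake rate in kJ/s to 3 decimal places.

R = (0.031×5.35 + 0.0798×16.8) / (1 + 0.031×17.8 + 0.0798×47.8) = 1.506/5.366 = 0.2807 kJ/s.

0.281 kJ/s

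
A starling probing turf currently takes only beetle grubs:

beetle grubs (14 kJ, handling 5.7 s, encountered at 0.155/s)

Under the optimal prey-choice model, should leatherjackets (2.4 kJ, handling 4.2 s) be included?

Intake rate on the current diet: R = (0.155×14) / (1 + 0.155×5.7) = 2.17/1.884 = 1.152 kJ/s.
Profitability of leatherjackets: 2.4/4.2 = 0.5714 kJ/s.
Since 0.5714 < R, time spent handling leatherjackets is better spent searching.

No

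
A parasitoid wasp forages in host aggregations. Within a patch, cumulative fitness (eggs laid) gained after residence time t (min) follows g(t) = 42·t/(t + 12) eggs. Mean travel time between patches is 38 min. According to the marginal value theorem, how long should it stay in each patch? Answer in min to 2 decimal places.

21.35 min

Optimal t* satisfies g'(t*) = g(t*)/(T + t*).
g'(t) = 42·12/(t + 12)². Setting 42·12/(t+12)² = 42t/[(t+12)(38+t)] gives 12(38+t) = t(t+12), so t² = 12×38 = 456.
t* = √456 = 21.35 min.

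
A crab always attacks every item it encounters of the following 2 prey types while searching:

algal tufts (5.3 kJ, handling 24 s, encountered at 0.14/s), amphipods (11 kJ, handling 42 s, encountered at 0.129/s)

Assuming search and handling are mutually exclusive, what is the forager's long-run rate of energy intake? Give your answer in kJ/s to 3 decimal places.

0.221 kJ/s

R = (0.14×5.3 + 0.129×11) / (1 + 0.14×24 + 0.129×42) = 2.161/9.778 = 0.221 kJ/s.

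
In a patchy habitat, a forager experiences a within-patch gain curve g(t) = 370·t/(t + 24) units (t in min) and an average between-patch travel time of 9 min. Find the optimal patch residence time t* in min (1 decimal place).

14.7 min

Optimal t* satisfies g'(t*) = g(t*)/(T + t*).
g'(t) = 370·24/(t + 24)². Setting 370·24/(t+24)² = 370t/[(t+24)(9+t)] gives 24(9+t) = t(t+24), so t² = 24×9 = 216.
t* = √216 = 14.7 min.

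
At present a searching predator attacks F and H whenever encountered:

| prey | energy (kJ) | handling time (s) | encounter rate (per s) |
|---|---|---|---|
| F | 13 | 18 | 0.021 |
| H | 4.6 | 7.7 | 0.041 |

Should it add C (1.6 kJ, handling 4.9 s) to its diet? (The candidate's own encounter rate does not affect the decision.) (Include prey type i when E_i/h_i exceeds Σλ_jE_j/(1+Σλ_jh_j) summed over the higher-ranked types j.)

Yes

Current rate: (0.021×13 + 0.041×4.6)/(1 + 0.021×18 + 0.041×7.7) = 0.2725 kJ/s.
C: E/h = 1.6/4.9 = 0.3265 kJ/s.
Since 0.3265 > R, including C increases the long-run rate.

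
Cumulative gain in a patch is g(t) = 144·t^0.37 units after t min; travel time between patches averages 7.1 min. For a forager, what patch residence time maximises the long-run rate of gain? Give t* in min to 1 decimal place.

4.2 min

Optimal t* satisfies g'(t*) = g(t*)/(T + t*).
g'(t) = 0.37·144·t^-0.63. Setting 0.37·144·t^-0.63 = 144·t^0.37/(7.1+t) gives 0.37(7.1+t) = t, so 0.63·t = 0.37×7.1.
t* = 0.37×7.1/0.63 = 4.17 min.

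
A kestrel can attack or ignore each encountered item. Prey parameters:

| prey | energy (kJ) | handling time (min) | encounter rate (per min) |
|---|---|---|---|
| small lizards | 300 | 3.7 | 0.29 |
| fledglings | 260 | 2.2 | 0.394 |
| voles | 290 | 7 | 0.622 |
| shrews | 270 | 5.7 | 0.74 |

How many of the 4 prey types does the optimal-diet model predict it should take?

Rank by E/h (kJ/min): fledglings 118, small lizards 81.1, shrews 47.4, voles 41.4. Include each in turn until the next type's E/h falls below the running intake rate.
Rate on top 1: 54.87. small lizards: 81.1 > 54.87 → include.
Rate on top 2: 64.44. shrews: 47.4 < 64.44 → exclude; stop.
Optimal diet: fledglings, small lizards — 2 of 4 types.

2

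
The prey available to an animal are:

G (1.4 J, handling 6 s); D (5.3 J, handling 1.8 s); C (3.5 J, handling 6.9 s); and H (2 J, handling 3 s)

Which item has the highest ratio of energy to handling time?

D

Profitability E/h (J/s): G = 1.4/6 = 0.233, D = 5.3/1.8 = 2.94, C = 3.5/6.9 = 0.507, H = 2/3 = 0.667.
Ranked: D > H > C > G.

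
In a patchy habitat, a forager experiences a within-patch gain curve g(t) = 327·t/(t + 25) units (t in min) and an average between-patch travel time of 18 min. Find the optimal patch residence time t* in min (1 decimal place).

By the marginal value theorem, leave when the instantaneous gain rate g'(t) equals the habitat-wide average g(t)/(T + t).
g'(t) = 327·25/(t + 25)². Setting 327·25/(t+25)² = 327t/[(t+25)(18+t)] gives 25(18+t) = t(t+25), so t² = 25×18 = 450.
t* = √450 = 21.21 min.

21.2 min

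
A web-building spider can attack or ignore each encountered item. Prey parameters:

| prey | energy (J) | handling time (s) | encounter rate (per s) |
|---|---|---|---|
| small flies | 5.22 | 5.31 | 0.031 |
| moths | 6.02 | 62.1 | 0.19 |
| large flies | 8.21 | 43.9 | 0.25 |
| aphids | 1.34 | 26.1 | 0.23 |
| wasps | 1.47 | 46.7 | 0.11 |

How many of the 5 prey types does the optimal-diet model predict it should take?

E/h in descending order: small flies 0.983, large flies 0.187, moths 0.0969, aphids 0.0513, wasps 0.0315 J/s. The optimal diet is the largest prefix of this list for which every included type satisfies E_i/h_i > R on the types above it.
Rate on top 1: 0.1389. large flies: 0.187 > 0.1389 → include.
Rate on top 2: 0.1824. moths: 0.0969 < 0.1824 → exclude; stop.
Optimal diet: small flies, large flies — 2 of 5 types.

2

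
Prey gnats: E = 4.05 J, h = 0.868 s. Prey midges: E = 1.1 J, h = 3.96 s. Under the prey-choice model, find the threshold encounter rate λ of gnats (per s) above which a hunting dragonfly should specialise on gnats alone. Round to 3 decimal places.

0.073 per s

Drop midges once their profitability E₂/h₂ falls below the rate achievable on gnats alone: E₂/h₂ = λE₁/(1 + λh₁).
Solve for λ: λE₁h₂ = E₂(1 + λh₁) → λ(E₁h₂ − E₂h₁) = E₂ → λ = E₂/(E₁h₂ − E₂h₁).
λ = 1.1/(4.05×3.96 − 1.1×0.868) = 1.1/15.08 = 0.07293 per s.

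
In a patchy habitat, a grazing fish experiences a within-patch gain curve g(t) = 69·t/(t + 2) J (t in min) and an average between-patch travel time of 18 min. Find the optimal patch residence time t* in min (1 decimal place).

6.0 min

Maximise g(t)/(T+t): set derivative to zero → g'(t)(T+t) = g(t).
g'(t) = 69·2/(t + 2)². Setting 69·2/(t+2)² = 69t/[(t+2)(18+t)] gives 2(18+t) = t(t+2), so t² = 2×18 = 36.
t* = √36 = 6 min.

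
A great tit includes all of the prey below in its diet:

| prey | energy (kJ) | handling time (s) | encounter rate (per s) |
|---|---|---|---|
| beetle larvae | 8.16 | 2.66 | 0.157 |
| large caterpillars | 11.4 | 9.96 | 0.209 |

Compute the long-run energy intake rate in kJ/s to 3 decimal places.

Energy encountered per unit search time: 0.157×8.16 + 0.209×11.4 = 3.664 kJ/s.
Handling time per unit search time: 0.157×2.66 + 0.209×9.96 = 2.499.
Rate = 3.664/(1 + 2.499) = 1.047 kJ/s.

1.047 kJ/s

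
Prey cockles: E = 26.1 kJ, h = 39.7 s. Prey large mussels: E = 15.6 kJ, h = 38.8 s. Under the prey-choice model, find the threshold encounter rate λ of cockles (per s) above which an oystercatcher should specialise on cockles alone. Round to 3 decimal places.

At the threshold, the rate on cockles alone equals the profitability of large mussels: λ·26.1/(1 + λ·39.7) = 15.6/38.8 = 0.4021.
Rearranging, λ(26.1 − 0.4021×39.7) = 0.4021, so λ = 0.4021/10.14 = 0.03966 per s.

0.040 per s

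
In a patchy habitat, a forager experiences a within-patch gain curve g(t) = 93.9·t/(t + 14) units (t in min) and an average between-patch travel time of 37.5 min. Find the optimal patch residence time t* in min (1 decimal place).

Maximise g(t)/(T+t): set derivative to zero → g'(t)(T+t) = g(t).
g'(t) = 93.9·14/(t + 14)². Setting 93.9·14/(t+14)² = 93.9t/[(t+14)(37.5+t)] gives 14(37.5+t) = t(t+14), so t² = 14×37.5 = 525.
t* = √525 = 22.91 min.

22.9 min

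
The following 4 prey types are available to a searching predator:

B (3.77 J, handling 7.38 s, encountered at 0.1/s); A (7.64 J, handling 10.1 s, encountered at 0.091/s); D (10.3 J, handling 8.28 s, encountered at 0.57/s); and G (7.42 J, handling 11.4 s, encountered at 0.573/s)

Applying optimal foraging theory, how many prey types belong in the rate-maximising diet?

1

Rank by E/h (J/s): D 1.24, A 0.756, G 0.651, B 0.511. Include each in turn until the next type's E/h falls below the running intake rate.
Rate on top 1: 1.026. A: 0.756 < 1.026 → exclude; stop.
Optimal diet: D — 1 of 4 types.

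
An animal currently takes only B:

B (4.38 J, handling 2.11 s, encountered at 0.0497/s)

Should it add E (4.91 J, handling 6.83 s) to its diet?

Intake rate on the current diet: R = (0.0497×4.38) / (1 + 0.0497×2.11) = 0.2177/1.105 = 0.197 J/s.
Profitability of E: 4.91/6.83 = 0.7189 J/s.
Since 0.7189 > R, including E increases the long-run rate.

Yes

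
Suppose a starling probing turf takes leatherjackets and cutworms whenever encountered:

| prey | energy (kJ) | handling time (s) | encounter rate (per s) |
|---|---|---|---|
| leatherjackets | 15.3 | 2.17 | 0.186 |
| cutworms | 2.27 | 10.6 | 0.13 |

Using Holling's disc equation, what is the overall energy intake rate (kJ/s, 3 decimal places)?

1.129 kJ/s

Energy encountered per unit search time: 0.186×15.3 + 0.13×2.27 = 3.141 kJ/s.
Handling time per unit search time: 0.186×2.17 + 0.13×10.6 = 1.782.
Rate = 3.141/(1 + 1.782) = 1.129 kJ/s.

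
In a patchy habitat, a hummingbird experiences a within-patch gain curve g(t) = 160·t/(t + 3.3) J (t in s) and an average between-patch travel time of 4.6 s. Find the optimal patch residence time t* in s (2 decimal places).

By the marginal value theorem, leave when the instantaneous gain rate g'(t) equals the habitat-wide average g(t)/(T + t).
g'(t) = 160·3.3/(t + 3.3)². Setting 160·3.3/(t+3.3)² = 160t/[(t+3.3)(4.6+t)] gives 3.3(4.6+t) = t(t+3.3), so t² = 3.3×4.6 = 15.18.
t* = √15.18 = 3.896 s.

3.90 s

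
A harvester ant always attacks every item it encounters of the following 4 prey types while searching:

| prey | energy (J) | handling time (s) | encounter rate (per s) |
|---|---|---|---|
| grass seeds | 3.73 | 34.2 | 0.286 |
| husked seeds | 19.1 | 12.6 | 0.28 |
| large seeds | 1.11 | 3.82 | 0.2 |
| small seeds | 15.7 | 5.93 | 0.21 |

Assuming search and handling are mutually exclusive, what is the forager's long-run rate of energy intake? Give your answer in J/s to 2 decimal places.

R = (0.286×3.73 + 0.28×19.1 + 0.2×1.11 + 0.21×15.7) / (1 + 0.286×34.2 + 0.28×12.6 + 0.2×3.82 + 0.21×5.93) = 9.934/16.32 = 0.6087 J/s.

0.61 J/s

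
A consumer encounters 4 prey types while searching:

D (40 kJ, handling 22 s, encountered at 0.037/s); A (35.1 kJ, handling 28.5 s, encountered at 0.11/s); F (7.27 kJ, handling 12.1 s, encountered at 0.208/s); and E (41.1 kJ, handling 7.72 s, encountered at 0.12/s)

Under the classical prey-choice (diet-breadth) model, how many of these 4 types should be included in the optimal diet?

1

Profitabilities (E/h, kJ/s): E 5.32, D 1.82, A 1.23, F 0.601. Add prey in this order while the next type's profitability exceeds the intake rate on those already taken.
Rate on top 1: 2.56. D: 1.82 < 2.56 → exclude; stop.
Optimal diet: E — 1 of 4 types.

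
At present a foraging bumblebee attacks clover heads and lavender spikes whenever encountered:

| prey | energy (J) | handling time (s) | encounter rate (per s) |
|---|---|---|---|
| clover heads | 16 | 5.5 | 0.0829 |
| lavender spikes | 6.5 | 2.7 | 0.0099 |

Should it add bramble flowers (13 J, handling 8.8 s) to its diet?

Current rate: (0.0829×16 + 0.0099×6.5)/(1 + 0.0829×5.5 + 0.0099×2.7) = 0.938 J/s.
bramble flowers: E/h = 13/8.8 = 1.477 J/s.
Since 1.477 > R, including bramble flowers increases the long-run rate.

Yes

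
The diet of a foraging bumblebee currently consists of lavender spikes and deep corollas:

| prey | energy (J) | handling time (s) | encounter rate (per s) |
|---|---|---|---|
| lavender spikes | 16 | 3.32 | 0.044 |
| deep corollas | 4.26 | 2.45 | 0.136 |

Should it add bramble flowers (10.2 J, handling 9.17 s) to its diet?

On lavender spikes and deep corollas alone, R = ΣλE/(1+Σλh) = 1.283/1.479 = 0.8676 J/s.
Profitability of bramble flowers: 10.2/9.17 = 1.112 J/s.
1.112 > 0.8676, so adding bramble flowers raises the average — include it.

Yes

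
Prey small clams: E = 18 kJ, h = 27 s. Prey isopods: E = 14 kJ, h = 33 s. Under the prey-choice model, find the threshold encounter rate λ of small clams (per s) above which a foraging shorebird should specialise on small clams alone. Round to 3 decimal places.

At the threshold, the rate on small clams alone equals the profitability of isopods: λ·18/(1 + λ·27) = 14/33 = 0.4242.
Rearranging, λ(18 − 0.4242×27) = 0.4242, so λ = 0.4242/6.545 = 0.06481 per s.

0.065 per s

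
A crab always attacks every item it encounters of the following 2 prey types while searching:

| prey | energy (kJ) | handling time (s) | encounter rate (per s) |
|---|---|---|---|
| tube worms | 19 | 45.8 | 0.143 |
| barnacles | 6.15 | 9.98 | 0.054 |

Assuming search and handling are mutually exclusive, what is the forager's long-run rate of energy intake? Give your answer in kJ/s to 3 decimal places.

0.377 kJ/s

Energy encountered per unit search time: 0.143×19 + 0.054×6.15 = 3.049 kJ/s.
Handling time per unit search time: 0.143×45.8 + 0.054×9.98 = 7.088.
Rate = 3.049/(1 + 7.088) = 0.377 kJ/s.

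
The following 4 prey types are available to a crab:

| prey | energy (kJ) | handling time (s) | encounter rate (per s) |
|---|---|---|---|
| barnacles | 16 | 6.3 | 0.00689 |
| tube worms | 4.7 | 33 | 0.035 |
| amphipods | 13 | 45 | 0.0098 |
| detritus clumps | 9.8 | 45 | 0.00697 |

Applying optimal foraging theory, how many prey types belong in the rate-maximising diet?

E/h in descending order: barnacles 2.54, amphipods 0.289, detritus clumps 0.218, tube worms 0.142 kJ/s. The optimal diet is the largest prefix of this list for which every included type satisfies E_i/h_i > R on the types above it.
Rate on top 1: 0.1057. amphipods: 0.289 > 0.1057 → include.
Rate on top 2: 0.1601. detritus clumps: 0.218 > 0.1601 → include.
Rate on top 3: 0.1702. tube worms: 0.142 < 0.1702 → exclude; stop.
Optimal diet: barnacles, amphipods, detritus clumps — 3 of 4 types.

3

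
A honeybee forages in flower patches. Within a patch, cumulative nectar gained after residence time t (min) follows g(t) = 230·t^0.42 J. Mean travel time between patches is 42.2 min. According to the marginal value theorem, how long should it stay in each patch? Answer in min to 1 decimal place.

Optimal t* satisfies g'(t*) = g(t*)/(T + t*).
g'(t) = 0.42·230·t^-0.58. Setting 0.42·230·t^-0.58 = 230·t^0.42/(42.2+t) gives 0.42(42.2+t) = t, so 0.58·t = 0.42×42.2.
t* = 0.42×42.2/0.58 = 30.56 min.

30.6 min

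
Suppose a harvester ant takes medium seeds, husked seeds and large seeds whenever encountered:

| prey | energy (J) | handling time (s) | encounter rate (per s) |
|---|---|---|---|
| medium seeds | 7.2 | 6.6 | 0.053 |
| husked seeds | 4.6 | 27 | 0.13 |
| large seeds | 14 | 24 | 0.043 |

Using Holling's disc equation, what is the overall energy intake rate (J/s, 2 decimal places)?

0.27 J/s

R = Σλ_iE_i / (1 + Σλ_ih_i)
Numerator: 0.053×7.2 + 0.13×4.6 + 0.043×14 = 1.582
Denominator: 1 + 0.053×6.6 + 0.13×27 + 0.043×24 = 5.892
R = 1.582/5.892 = 0.2684 J/s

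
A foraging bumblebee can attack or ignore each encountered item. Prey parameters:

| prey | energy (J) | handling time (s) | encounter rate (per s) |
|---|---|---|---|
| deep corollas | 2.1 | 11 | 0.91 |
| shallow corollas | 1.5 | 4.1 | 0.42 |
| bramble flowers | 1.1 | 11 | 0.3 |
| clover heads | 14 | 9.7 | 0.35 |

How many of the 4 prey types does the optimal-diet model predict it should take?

1

E/h in descending order: clover heads 1.44, shallow corollas 0.366, deep corollas 0.191, bramble flowers 0.1 J/s. The optimal diet is the largest prefix of this list for which every included type satisfies E_i/h_i > R on the types above it.
Rate on top 1: 1.115. shallow corollas: 0.366 < 1.115 → exclude; stop.
Optimal diet: clover heads — 1 of 4 types.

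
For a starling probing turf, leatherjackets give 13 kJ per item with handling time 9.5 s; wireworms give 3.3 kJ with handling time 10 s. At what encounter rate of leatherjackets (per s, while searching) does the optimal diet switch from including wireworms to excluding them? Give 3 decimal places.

0.033 per s

Drop wireworms once their profitability E₂/h₂ falls below the rate achievable on leatherjackets alone: E₂/h₂ = λE₁/(1 + λh₁).
Solve for λ: λE₁h₂ = E₂(1 + λh₁) → λ(E₁h₂ − E₂h₁) = E₂ → λ = E₂/(E₁h₂ − E₂h₁).
λ = 3.3/(13×10 − 3.3×9.5) = 3.3/98.65 = 0.03345 per s.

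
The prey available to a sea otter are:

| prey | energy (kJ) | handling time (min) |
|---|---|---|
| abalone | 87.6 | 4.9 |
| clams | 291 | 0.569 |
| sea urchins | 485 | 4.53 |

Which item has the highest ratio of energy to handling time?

clams

Profitability E/h (kJ/min): abalone = 87.6/4.9 = 17.9, clams = 291/0.569 = 511, sea urchins = 485/4.53 = 107.
Ranked: clams > sea urchins > abalone.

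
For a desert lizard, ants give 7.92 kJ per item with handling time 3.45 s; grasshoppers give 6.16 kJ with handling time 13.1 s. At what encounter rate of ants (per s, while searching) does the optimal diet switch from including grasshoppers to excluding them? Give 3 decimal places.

0.075 per s

At the threshold, the rate on ants alone equals the profitability of grasshoppers: λ·7.92/(1 + λ·3.45) = 6.16/13.1 = 0.4702.
Rearranging, λ(7.92 − 0.4702×3.45) = 0.4702, so λ = 0.4702/6.298 = 0.07467 per s.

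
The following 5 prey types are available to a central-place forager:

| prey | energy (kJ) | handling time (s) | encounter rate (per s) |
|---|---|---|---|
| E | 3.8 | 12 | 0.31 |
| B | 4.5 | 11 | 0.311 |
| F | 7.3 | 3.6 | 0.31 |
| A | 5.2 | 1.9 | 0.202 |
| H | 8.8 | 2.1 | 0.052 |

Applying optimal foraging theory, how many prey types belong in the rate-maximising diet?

3

E/h in descending order: H 4.19, A 2.74, F 2.03, B 0.409, E 0.317 kJ/s. The optimal diet is the largest prefix of this list for which every included type satisfies E_i/h_i > R on the types above it.
Rate on top 1: 0.4125. A: 2.74 > 0.4125 → include.
Rate on top 2: 1.01. F: 2.03 > 1.01 → include.
Rate on top 3: 1.445. B: 0.409 < 1.445 → exclude; stop.
Optimal diet: H, A, F — 3 of 5 types.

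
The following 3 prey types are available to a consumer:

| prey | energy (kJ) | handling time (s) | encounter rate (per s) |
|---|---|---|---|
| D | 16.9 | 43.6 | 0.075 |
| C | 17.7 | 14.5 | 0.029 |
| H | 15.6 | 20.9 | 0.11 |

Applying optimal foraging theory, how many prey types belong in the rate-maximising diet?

Profitabilities (E/h, kJ/s): C 1.22, H 0.746, D 0.388. Add prey in this order while the next type's profitability exceeds the intake rate on those already taken.
Rate on top 1: 0.3614. H: 0.746 > 0.3614 → include.
Rate on top 2: 0.5994. D: 0.388 < 0.5994 → exclude; stop.
Optimal diet: C, H — 2 of 3 types.

2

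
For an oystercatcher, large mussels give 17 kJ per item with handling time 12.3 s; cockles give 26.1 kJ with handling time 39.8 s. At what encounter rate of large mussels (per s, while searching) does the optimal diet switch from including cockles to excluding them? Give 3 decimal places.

At the threshold, the rate on large mussels alone equals the profitability of cockles: λ·17/(1 + λ·12.3) = 26.1/39.8 = 0.6558.
Rearranging, λ(17 − 0.6558×12.3) = 0.6558, so λ = 0.6558/8.934 = 0.0734 per s.

0.073 per s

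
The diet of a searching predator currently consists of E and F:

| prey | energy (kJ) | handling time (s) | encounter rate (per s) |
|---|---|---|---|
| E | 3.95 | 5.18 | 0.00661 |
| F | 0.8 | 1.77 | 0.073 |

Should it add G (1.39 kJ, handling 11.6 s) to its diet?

Yes

On E and F alone, R = ΣλE/(1+Σλh) = 0.08451/1.163 = 0.07264 kJ/s.
Profitability of G: 1.39/11.6 = 0.1198 kJ/s.
Since 0.1198 > R, including G increases the long-run rate.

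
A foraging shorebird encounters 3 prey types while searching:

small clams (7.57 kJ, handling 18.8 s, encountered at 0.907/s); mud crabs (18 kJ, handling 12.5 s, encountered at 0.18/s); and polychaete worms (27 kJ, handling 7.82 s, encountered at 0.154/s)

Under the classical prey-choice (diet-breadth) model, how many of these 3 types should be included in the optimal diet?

1

E/h in descending order: polychaete worms 3.45, mud crabs 1.44, small clams 0.403 kJ/s. The optimal diet is the largest prefix of this list for which every included type satisfies E_i/h_i > R on the types above it.
Rate on top 1: 1.886. mud crabs: 1.44 < 1.886 → exclude; stop.
Optimal diet: polychaete worms — 1 of 3 types.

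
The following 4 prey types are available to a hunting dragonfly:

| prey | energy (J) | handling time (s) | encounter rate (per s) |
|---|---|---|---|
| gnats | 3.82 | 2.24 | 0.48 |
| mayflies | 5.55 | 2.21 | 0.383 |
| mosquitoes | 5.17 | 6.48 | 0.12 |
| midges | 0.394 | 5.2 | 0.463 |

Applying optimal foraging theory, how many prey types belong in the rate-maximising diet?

Rank by E/h (J/s): mayflies 2.51, gnats 1.71, mosquitoes 0.798, midges 0.0758. Include each in turn until the next type's E/h falls below the running intake rate.
Rate on top 1: 1.151. gnats: 1.71 > 1.151 → include.
Rate on top 2: 1.355. mosquitoes: 0.798 < 1.355 → exclude; stop.
Optimal diet: mayflies, gnats — 2 of 4 types.

2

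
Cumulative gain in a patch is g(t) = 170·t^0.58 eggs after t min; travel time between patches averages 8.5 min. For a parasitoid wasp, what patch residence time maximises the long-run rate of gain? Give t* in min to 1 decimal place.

Optimal t* satisfies g'(t*) = g(t*)/(T + t*).
g'(t) = 0.58·170·t^-0.42. Setting 0.58·170·t^-0.42 = 170·t^0.58/(8.5+t) gives 0.58(8.5+t) = t, so 0.42·t = 0.58×8.5.
t* = 0.58×8.5/0.42 = 11.74 min.

11.7 min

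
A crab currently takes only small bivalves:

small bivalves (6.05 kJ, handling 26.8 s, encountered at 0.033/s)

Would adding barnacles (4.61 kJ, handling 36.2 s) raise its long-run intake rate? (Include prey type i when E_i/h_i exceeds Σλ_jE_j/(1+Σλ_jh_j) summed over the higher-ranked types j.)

Yes

Intake rate on the current diet: R = (0.033×6.05) / (1 + 0.033×26.8) = 0.1996/1.884 = 0.1059 kJ/s.
Profitability of barnacles: 4.61/36.2 = 0.1273 kJ/s.
0.1273 > 0.1059, so adding barnacles raises the average — include it.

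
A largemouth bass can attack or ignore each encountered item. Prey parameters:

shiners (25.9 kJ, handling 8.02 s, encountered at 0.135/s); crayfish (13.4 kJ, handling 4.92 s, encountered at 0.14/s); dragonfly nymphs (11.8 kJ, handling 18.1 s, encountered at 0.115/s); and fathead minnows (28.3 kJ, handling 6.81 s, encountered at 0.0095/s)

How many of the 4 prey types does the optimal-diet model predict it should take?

3

E/h in descending order: fathead minnows 4.16, shiners 3.23, crayfish 2.72, dragonfly nymphs 0.652 kJ/s. The optimal diet is the largest prefix of this list for which every included type satisfies E_i/h_i > R on the types above it.
Rate on top 1: 0.2525. shiners: 3.23 > 0.2525 → include.
Rate on top 2: 1.753. crayfish: 2.72 > 1.753 → include.
Rate on top 3: 1.989. dragonfly nymphs: 0.652 < 1.989 → exclude; stop.
Optimal diet: fathead minnows, shiners, crayfish — 3 of 4 types.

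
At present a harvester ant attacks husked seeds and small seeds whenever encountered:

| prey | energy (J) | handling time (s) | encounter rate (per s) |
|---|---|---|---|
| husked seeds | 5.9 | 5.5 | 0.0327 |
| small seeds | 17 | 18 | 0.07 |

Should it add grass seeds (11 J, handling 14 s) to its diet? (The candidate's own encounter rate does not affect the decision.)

On husked seeds and small seeds alone, R = ΣλE/(1+Σλh) = 1.383/2.44 = 0.5668 J/s.
Profitability of grass seeds: 11/14 = 0.7857 J/s.
0.7857 > 0.5668, so adding grass seeds raises the average — include it.

Yes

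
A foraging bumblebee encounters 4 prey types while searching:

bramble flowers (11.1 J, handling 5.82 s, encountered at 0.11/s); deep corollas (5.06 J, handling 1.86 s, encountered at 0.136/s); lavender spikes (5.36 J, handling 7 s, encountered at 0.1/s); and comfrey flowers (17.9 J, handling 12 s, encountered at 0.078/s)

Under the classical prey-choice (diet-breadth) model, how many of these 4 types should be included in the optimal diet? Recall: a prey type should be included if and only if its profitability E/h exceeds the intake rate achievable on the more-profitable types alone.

3

Rank by E/h (J/s): deep corollas 2.72, bramble flowers 1.91, comfrey flowers 1.49, lavender spikes 0.766. Include each in turn until the next type's E/h falls below the running intake rate.
Rate on top 1: 0.5492. bramble flowers: 1.91 > 0.5492 → include.
Rate on top 2: 1.008. comfrey flowers: 1.49 > 1.008 → include.
Rate on top 3: 1.168. lavender spikes: 0.766 < 1.168 → exclude; stop.
Optimal diet: deep corollas, bramble flowers, comfrey flowers — 3 of 4 types.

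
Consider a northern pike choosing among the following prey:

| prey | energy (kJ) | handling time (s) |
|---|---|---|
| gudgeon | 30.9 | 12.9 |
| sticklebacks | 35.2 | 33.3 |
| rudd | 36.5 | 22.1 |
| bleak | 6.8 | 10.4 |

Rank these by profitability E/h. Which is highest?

gudgeon

In descending order of E/h:
gudgeon: 30.9/12.9 = 2.4 kJ/s
rudd: 36.5/22.1 = 1.65 kJ/s
sticklebacks: 35.2/33.3 = 1.06 kJ/s
bleak: 6.8/10.4 = 0.654 kJ/s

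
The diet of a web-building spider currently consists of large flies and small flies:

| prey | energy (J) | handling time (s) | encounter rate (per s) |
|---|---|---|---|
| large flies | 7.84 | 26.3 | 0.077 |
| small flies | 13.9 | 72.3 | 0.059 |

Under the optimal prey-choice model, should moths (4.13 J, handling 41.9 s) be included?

No

On large flies and small flies alone, R = ΣλE/(1+Σλh) = 1.424/7.291 = 0.1953 J/s.
moths: E/h = 4.13/41.9 = 0.09857 J/s.
Since 0.09857 < R, time spent handling moths is better spent searching.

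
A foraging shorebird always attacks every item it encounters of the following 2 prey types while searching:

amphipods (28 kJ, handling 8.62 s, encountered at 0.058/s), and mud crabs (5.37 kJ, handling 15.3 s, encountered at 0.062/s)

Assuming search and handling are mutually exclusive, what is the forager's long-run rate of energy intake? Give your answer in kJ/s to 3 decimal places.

R = Σλ_iE_i / (1 + Σλ_ih_i)
Numerator: 0.058×28 + 0.062×5.37 = 1.957
Denominator: 1 + 0.058×8.62 + 0.062×15.3 = 2.449
R = 1.957/2.449 = 0.7992 kJ/s

0.799 kJ/s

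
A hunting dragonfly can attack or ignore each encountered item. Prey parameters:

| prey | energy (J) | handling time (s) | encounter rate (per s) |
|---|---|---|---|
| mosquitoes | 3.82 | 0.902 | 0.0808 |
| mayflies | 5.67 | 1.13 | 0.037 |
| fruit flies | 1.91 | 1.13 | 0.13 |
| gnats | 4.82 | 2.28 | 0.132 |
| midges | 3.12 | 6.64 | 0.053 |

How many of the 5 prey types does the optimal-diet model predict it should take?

E/h in descending order: mayflies 5.02, mosquitoes 4.24, gnats 2.11, fruit flies 1.69, midges 0.47 J/s. The optimal diet is the largest prefix of this list for which every included type satisfies E_i/h_i > R on the types above it.
Rate on top 1: 0.2014. mosquitoes: 4.24 > 0.2014 → include.
Rate on top 2: 0.4651. gnats: 2.11 > 0.4651 → include.
Rate on top 3: 0.8157. fruit flies: 1.69 > 0.8157 → include.
Rate on top 4: 0.8979. midges: 0.47 < 0.8979 → exclude; stop.
Optimal diet: mayflies, mosquitoes, gnats, fruit flies — 4 of 5 types.

4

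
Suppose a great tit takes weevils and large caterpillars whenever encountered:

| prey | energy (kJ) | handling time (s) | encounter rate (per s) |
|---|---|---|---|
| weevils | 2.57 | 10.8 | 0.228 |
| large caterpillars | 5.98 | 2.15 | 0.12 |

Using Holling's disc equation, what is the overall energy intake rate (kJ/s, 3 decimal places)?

0.350 kJ/s

R = Σλ_iE_i / (1 + Σλ_ih_i)
Numerator: 0.228×2.57 + 0.12×5.98 = 1.304
Denominator: 1 + 0.228×10.8 + 0.12×2.15 = 3.72
R = 1.304/3.72 = 0.3504 kJ/s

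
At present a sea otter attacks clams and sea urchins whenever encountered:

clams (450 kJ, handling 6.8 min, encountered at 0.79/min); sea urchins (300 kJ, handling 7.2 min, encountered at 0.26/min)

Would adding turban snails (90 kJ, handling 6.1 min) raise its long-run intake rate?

No

Current rate: (0.79×450 + 0.26×300)/(1 + 0.79×6.8 + 0.26×7.2) = 52.58 kJ/min.
turban snails: E/h = 90/6.1 = 14.75 kJ/min.
Since 14.75 < R, time spent handling turban snails is better spent searching.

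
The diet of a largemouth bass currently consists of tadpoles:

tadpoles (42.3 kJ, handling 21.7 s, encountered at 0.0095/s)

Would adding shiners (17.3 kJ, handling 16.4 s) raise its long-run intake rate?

Current rate: (0.0095×42.3)/(1 + 0.0095×21.7) = 0.3332 kJ/s.
shiners: E/h = 17.3/16.4 = 1.055 kJ/s.
Since 1.055 > R, including shiners increases the long-run rate.

Yes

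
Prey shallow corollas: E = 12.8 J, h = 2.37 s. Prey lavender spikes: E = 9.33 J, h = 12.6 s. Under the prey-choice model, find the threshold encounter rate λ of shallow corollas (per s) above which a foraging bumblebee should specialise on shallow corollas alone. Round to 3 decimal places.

At the threshold, the rate on shallow corollas alone equals the profitability of lavender spikes: λ·12.8/(1 + λ·2.37) = 9.33/12.6 = 0.7405.
Rearranging, λ(12.8 − 0.7405×2.37) = 0.7405, so λ = 0.7405/11.05 = 0.06704 per s.

0.067 per s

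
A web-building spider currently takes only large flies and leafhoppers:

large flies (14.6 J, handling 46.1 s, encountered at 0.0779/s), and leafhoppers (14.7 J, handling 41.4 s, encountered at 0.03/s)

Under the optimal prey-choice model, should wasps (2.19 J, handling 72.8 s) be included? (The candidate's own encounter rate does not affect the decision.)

Current rate: (0.0779×14.6 + 0.03×14.7)/(1 + 0.0779×46.1 + 0.03×41.4) = 0.2706 J/s.
Profitability of wasps: 2.19/72.8 = 0.03008 J/s.
Since 0.03008 < R, time spent handling wasps is better spent searching.

No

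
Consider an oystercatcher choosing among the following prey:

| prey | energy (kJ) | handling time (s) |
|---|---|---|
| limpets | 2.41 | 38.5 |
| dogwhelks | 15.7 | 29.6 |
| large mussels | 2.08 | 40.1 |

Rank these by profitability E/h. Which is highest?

Profitability E/h (kJ/s): limpets = 2.41/38.5 = 0.0626, dogwhelks = 15.7/29.6 = 0.53, large mussels = 2.08/40.1 = 0.0519.
Ranked: dogwhelks > limpets > large mussels.

dogwhelks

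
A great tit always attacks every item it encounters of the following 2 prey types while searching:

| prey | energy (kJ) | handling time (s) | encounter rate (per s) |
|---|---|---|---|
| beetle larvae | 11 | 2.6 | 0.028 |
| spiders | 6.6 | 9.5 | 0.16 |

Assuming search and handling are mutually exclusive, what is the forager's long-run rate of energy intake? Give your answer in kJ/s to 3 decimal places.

0.526 kJ/s

Energy encountered per unit search time: 0.028×11 + 0.16×6.6 = 1.364 kJ/s.
Handling time per unit search time: 0.028×2.6 + 0.16×9.5 = 1.593.
Rate = 1.364/(1 + 1.593) = 0.5261 kJ/s.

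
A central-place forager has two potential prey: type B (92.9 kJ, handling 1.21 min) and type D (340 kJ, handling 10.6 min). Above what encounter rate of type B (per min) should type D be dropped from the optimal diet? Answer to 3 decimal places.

0.593 per min

At the threshold, the rate on type B alone equals the profitability of type D: λ·92.9/(1 + λ·1.21) = 340/10.6 = 32.08.
Rearranging, λ(92.9 − 32.08×1.21) = 32.08, so λ = 32.08/54.09 = 0.593 per min.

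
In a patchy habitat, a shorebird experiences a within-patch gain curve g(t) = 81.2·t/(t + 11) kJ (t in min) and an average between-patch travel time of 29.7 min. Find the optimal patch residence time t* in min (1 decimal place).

Maximise g(t)/(T+t): set derivative to zero → g'(t)(T+t) = g(t).
g'(t) = 81.2·11/(t + 11)². Setting 81.2·11/(t+11)² = 81.2t/[(t+11)(29.7+t)] gives 11(29.7+t) = t(t+11), so t² = 11×29.7 = 326.7.
t* = √326.7 = 18.07 min.

18.1 min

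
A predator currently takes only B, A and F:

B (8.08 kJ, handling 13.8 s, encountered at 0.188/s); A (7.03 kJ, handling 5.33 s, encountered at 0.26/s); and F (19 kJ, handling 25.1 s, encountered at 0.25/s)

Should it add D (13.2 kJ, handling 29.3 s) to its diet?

Intake rate on the current diet: R = (0.188×8.08 + 0.26×7.03 + 0.25×19) / (1 + 0.188×13.8 + 0.26×5.33 + 0.25×25.1) = 8.097/11.26 = 0.7194 kJ/s.
Profitability of D: 13.2/29.3 = 0.4505 kJ/s.
Since 0.4505 < R, time spent handling D is better spent searching.

No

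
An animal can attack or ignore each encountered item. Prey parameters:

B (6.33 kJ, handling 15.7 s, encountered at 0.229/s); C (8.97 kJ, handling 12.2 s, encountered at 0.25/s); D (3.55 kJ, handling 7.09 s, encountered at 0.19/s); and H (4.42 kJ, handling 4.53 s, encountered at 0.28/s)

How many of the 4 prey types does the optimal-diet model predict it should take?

Profitabilities (E/h, kJ/s): H 0.976, C 0.735, D 0.501, B 0.403. Add prey in this order while the next type's profitability exceeds the intake rate on those already taken.
Rate on top 1: 0.5456. C: 0.735 > 0.5456 → include.
Rate on top 2: 0.6544. D: 0.501 < 0.6544 → exclude; stop.
Optimal diet: H, C — 2 of 4 types.

2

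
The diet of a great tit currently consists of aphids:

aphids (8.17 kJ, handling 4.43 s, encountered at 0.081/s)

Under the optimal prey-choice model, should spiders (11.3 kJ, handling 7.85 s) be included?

Current rate: (0.081×8.17)/(1 + 0.081×4.43) = 0.487 kJ/s.
spiders: E/h = 11.3/7.85 = 1.439 kJ/s.
1.439 > 0.487, so adding spiders raises the average — include it.

Yes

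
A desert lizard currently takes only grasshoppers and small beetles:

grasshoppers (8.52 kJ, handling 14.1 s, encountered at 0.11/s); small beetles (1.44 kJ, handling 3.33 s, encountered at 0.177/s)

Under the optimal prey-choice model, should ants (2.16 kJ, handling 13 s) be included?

No

Intake rate on the current diet: R = (0.11×8.52 + 0.177×1.44) / (1 + 0.11×14.1 + 0.177×3.33) = 1.192/3.14 = 0.3796 kJ/s.
Profitability of ants: 2.16/13 = 0.1662 kJ/s.
Since 0.1662 < R, time spent handling ants is better spent searching.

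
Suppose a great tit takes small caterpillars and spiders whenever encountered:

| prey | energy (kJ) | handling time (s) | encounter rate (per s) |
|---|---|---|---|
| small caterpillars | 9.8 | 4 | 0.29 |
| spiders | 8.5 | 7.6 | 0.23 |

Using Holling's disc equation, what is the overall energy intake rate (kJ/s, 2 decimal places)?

1.23 kJ/s

R = (0.29×9.8 + 0.23×8.5) / (1 + 0.29×4 + 0.23×7.6) = 4.797/3.908 = 1.227 kJ/s.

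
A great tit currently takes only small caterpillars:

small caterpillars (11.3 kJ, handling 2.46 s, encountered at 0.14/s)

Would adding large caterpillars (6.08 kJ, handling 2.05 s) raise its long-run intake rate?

Yes

Intake rate on the current diet: R = (0.14×11.3) / (1 + 0.14×2.46) = 1.582/1.344 = 1.177 kJ/s.
large caterpillars: E/h = 6.08/2.05 = 2.966 kJ/s.
2.966 > 1.177, so adding large caterpillars raises the average — include it.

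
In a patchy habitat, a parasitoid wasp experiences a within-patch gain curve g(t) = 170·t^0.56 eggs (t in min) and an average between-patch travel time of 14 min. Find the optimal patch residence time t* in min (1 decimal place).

17.8 min

Maximise g(t)/(T+t): set derivative to zero → g'(t)(T+t) = g(t).
g'(t) = 0.56·170·t^-0.44. Setting 0.56·170·t^-0.44 = 170·t^0.56/(14+t) gives 0.56(14+t) = t, so 0.44·t = 0.56×14.
t* = 0.56×14/0.44 = 17.82 min.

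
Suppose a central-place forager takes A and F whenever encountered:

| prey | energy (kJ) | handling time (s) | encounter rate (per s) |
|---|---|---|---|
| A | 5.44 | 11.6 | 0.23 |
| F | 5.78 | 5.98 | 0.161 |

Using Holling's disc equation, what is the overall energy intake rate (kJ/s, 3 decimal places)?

0.471 kJ/s

Energy encountered per unit search time: 0.23×5.44 + 0.161×5.78 = 2.182 kJ/s.
Handling time per unit search time: 0.23×11.6 + 0.161×5.98 = 3.631.
Rate = 2.182/(1 + 3.631) = 0.4711 kJ/s.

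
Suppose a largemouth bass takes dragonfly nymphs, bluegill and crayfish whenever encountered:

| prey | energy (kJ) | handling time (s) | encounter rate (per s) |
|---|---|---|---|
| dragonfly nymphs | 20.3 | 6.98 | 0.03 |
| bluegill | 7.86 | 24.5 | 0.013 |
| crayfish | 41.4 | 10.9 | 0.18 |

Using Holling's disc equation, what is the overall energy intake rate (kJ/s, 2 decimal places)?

2.34 kJ/s

R = (0.03×20.3 + 0.013×7.86 + 0.18×41.4) / (1 + 0.03×6.98 + 0.013×24.5 + 0.18×10.9) = 8.163/3.49 = 2.339 kJ/s.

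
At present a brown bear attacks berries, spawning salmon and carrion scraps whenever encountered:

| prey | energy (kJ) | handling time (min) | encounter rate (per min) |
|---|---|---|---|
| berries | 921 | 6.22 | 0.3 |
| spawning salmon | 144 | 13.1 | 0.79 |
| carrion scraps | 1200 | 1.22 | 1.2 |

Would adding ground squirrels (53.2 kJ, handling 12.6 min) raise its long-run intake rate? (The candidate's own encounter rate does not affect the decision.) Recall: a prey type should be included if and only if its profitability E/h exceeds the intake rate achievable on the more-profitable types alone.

On berries, spawning salmon and carrion scraps alone, R = ΣλE/(1+Σλh) = 1830/14.68 = 124.7 kJ/min.
Profitability of ground squirrels: 53.2/12.6 = 4.222 kJ/min.
4.222 < 124.7, so adding ground squirrels would lower the average — exclude it.

No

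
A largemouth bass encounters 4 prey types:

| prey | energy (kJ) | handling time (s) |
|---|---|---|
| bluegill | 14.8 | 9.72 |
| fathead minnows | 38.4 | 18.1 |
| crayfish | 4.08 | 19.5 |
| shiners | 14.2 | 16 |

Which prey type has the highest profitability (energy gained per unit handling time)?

fathead minnows

In descending order of E/h:
fathead minnows: 38.4/18.1 = 2.12 kJ/s
bluegill: 14.8/9.72 = 1.52 kJ/s
shiners: 14.2/16 = 0.887 kJ/s
crayfish: 4.08/19.5 = 0.209 kJ/s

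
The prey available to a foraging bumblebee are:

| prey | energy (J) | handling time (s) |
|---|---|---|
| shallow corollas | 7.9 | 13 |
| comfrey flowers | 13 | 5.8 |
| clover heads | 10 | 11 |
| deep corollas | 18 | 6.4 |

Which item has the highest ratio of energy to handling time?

Profitability E/h (J/s): shallow corollas = 7.9/13 = 0.608, comfrey flowers = 13/5.8 = 2.24, clover heads = 10/11 = 0.909, deep corollas = 18/6.4 = 2.81.
Ranked: deep corollas > comfrey flowers > clover heads > shallow corollas.

deep corollas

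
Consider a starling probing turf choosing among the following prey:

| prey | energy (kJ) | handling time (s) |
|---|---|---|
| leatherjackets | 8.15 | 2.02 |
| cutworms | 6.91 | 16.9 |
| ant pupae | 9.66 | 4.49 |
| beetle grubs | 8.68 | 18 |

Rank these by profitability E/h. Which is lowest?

cutworms

In descending order of E/h:
leatherjackets: 8.15/2.02 = 4.03 kJ/s
ant pupae: 9.66/4.49 = 2.15 kJ/s
beetle grubs: 8.68/18 = 0.482 kJ/s
cutworms: 6.91/16.9 = 0.409 kJ/s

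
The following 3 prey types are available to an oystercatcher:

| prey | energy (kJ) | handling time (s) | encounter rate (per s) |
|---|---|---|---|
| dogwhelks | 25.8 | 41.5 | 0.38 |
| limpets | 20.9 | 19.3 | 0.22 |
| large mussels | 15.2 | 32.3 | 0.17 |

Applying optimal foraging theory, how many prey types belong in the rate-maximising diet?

Profitabilities (E/h, kJ/s): limpets 1.08, dogwhelks 0.622, large mussels 0.471. Add prey in this order while the next type's profitability exceeds the intake rate on those already taken.
Rate on top 1: 0.8765. dogwhelks: 0.622 < 0.8765 → exclude; stop.
Optimal diet: limpets — 1 of 3 types.

1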